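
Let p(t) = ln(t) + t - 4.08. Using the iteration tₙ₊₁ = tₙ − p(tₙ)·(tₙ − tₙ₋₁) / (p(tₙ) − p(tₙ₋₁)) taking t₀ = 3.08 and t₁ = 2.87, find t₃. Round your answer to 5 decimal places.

p(3.08) = 0.1249296, p(2.87) = -0.1556880
t₂ = 2.8700000 − (-0.1556880)·(2.8700000 − 3.0800000) / (-0.1556880 − 0.1249296) = 2.8700000 − (0.0326945)/(-0.2806176) = 2.9865090
p(2.9865090) = 0.0006142
t₃ = 2.9865090 − 0.0006142·(2.9865090 − 2.8700000) / (0.0006142 − (-0.1556880)) = 2.9865090 − (0.0000716)/(0.1563021) = 2.9860512

2.98605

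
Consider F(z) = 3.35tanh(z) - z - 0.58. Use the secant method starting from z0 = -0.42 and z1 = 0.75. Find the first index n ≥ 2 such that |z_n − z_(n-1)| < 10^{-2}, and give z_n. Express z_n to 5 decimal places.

n = 5, z_n = 0.25445

F(-0.42) = -1.4897169, F(0.75) = 0.7977490
z2 = 0.7500000 − 0.7977490·(1.1700000)/(2.2874659) = 0.3419649;  |Δ| = 0.4080351
F(0.3419649) = 0.1809572
z3 = 0.3419649 − 0.1809572·(-0.4080351)/(-0.6167918) = 0.2222538;  |Δ| = 0.1197112
F(0.2222538) = -0.0697256
z4 = 0.2222538 − (-0.0697256)·(-0.1197112)/(-0.2506828) = 0.2555506;  |Δ| = 0.0332968
F(0.2555506) = 0.0023821
z5 = 0.2555506 − 0.0023821·(0.0332968)/(0.0721077) = 0.2544506;  |Δ| = 0.0011000
|z5 − z4| = 0.0011000 < 10^{-2}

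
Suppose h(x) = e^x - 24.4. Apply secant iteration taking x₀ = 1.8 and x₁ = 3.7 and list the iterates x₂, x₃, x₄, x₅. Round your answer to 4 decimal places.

h(1.8) = -18.350353, h(3.7) = 16.047304
x₂ = 3.700000 − 16.047304·(3.700000 − 1.800000) / (16.047304 − (-18.350353)) = 3.700000 − (30.489878)/(34.397657) = 2.813606
h(2.813606) = -7.730079
x₃ = 2.813606 − (-7.730079)·(2.813606 − 3.700000) / (-7.730079 − 16.047304) = 2.813606 − (6.851896)/(-23.777383) = 3.101775
h(3.101775) = -2.162622
x₄ = 3.101775 − (-2.162622)·(3.101775 − 2.813606) / (-2.162622 − (-7.730079)) = 3.101775 − (-0.623200)/(5.567457) = 3.213711
h(3.213711) = 0.471205
x₅ = 3.213711 − 0.471205·(3.213711 − 3.101775) / (0.471205 − (-2.162622)) = 3.213711 − (0.052745)/(2.633827) = 3.193685

2.8136, 3.1018, 3.2137, 3.1937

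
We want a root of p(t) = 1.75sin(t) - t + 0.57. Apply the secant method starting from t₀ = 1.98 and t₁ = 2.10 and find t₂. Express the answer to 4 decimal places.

2.0892

p(1.98) = 0.195516, p(2.10) = -0.019384
t₂ = 2.100000 − (-0.019384)·(2.100000 − 1.980000) / (-0.019384 − 0.195516) = 2.100000 − (-0.002326)/(-0.214900) = 2.089176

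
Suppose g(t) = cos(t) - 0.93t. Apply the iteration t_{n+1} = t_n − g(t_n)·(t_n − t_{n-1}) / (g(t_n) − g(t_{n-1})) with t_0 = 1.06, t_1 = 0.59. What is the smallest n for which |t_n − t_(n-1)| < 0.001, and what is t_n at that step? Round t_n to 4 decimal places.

g(1.06) = -0.496928, g(0.59) = 0.282241
t_2 = 0.590000 − 0.282241·(-0.470000)/(0.779169) = 0.760250;  |Δ| = 0.170250
g(0.760250) = 0.017632
t_3 = 0.760250 − 0.017632·(0.170250)/(-0.264609) = 0.771594;  |Δ| = 0.011344
g(0.771594) = -0.000782
t_4 = 0.771594 − (-0.000782)·(0.011344)/(-0.018414) = 0.771112;  |Δ| = 0.000482
|t_4 − t_3| = 0.000482 < 0.001

n = 4, t_n = 0.7711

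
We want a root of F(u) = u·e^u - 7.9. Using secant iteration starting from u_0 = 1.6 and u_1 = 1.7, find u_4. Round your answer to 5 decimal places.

F(1.6) = 0.0248519, F(1.7) = 1.4057106
u_2 = 1.7000000 − 1.4057106·(1.7000000 − 1.6000000) / (1.4057106 − 0.0248519) = 1.7000000 − (0.1405711)/(1.3808587) = 1.5982003
F(1.5982003) = 0.0017039
u_3 = 1.5982003 − 0.0017039·(1.5982003 − 1.7000000) / (0.0017039 − 1.4057106) = 1.5982003 − (-0.0001735)/(-1.4040067) = 1.5980767
F(1.5980767) = 0.0001170
u_4 = 1.5980767 − 0.0001170·(1.5980767 − 1.5982003) / (0.0001170 − 0.0017039) = 1.5980767 − (0.0000000)/(-0.0015869) = 1.5980676

1.59807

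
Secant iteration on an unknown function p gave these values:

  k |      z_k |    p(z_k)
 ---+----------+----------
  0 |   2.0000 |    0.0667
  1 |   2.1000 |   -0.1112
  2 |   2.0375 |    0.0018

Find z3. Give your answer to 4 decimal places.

2.0385

z3 = 2.0375 − 0.0018·(2.0375 − 2.1000) / (0.0018 − (-0.1112))
   = 2.0375 − (-0.000112)/(0.113000) = 2.038496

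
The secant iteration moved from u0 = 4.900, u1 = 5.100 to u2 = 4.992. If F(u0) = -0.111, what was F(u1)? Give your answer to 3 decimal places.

0.130

The secant line through (4.900, -0.111) and (5.100, F(u1)) crosses zero at u2 = 4.992.
So (4.900, -0.111), (5.100, F(u1)), (4.992, 0) are collinear:
F(u1) = -0.111 · (5.100 − 4.992) / (4.900 − 4.992) = -0.111 · (0.10800)/(-0.09200) = 0.13030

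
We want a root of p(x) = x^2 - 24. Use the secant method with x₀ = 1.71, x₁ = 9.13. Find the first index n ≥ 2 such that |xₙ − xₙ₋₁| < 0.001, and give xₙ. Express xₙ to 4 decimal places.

n = 7, xₙ = 4.8990

p(1.71) = -21.075900, p(9.13) = 59.356900
x₂ = 9.130000 − 59.356900·(7.420000)/(80.432800) = 3.654271;  |Δ| = 5.475729
p(3.654271) = -10.646302
x₃ = 3.654271 − (-10.646302)·(-5.475729)/(-70.003202) = 4.487037;  |Δ| = 0.832766
p(4.487037) = -3.866500
x₄ = 4.487037 − (-3.866500)·(0.832766)/(6.779802) = 4.961961;  |Δ| = 0.474924
p(4.961961) = 0.621053
x₅ = 4.961961 − 0.621053·(0.474924)/(4.487553) = 4.896234;  |Δ| = 0.065727
p(4.896234) = -0.026895
x₆ = 4.896234 − (-0.026895)·(-0.065727)/(-0.647948) = 4.898962;  |Δ| = 0.002728
p(4.898962) = -0.000172
x₇ = 4.898962 − (-0.000172)·(0.002728)/(0.026723) = 4.898979;  |Δ| = 0.000018
|x₇ − x₆| = 0.000018 < 0.001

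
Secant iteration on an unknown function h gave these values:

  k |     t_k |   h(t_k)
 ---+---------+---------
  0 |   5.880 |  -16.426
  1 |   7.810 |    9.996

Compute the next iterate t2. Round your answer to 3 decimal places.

t2 = 7.810 − 9.996·(7.810 − 5.880) / (9.996 − (-16.426))
   = 7.810 − (19.29228)/(26.42200) = 7.07984

7.080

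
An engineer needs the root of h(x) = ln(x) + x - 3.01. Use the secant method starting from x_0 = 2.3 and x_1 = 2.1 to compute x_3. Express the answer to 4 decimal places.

h(2.3) = 0.122909, h(2.1) = -0.168063
x_2 = 2.100000 − (-0.168063)·(2.100000 − 2.300000) / (-0.168063 − 0.122909) = 2.100000 − (0.033613)/(-0.290972) = 2.215518
h(2.215518) = 0.001005
x_3 = 2.215518 − 0.001005·(2.215518 − 2.100000) / (0.001005 − (-0.168063)) = 2.215518 − (0.000116)/(0.169067) = 2.214832

2.2148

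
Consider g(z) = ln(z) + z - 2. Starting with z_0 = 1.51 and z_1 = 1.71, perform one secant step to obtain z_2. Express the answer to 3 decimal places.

g(1.51) = -0.07789, g(1.71) = 0.24649
z_2 = 1.71000 − 0.24649·(1.71000 − 1.51000) / (0.24649 − (-0.07789)) = 1.71000 − (0.04930)/(0.32438) = 1.55802

1.558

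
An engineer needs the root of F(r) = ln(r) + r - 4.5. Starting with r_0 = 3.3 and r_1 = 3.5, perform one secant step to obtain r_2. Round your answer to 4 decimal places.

3.3047

F(3.3) = -0.006078, F(3.5) = 0.252763
r_2 = 3.500000 − 0.252763·(3.500000 − 3.300000) / (0.252763 − (-0.006078)) = 3.500000 − (0.050553)/(0.258841) = 3.304696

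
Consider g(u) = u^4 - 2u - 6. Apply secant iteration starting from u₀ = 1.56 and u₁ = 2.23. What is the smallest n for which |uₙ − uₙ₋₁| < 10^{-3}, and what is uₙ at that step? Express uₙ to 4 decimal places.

g(1.56) = -3.197591, g(2.23) = 14.269734
u₂ = 2.230000 − 14.269734·(0.670000)/(17.467325) = 1.682651;  |Δ| = 0.547349
g(1.682651) = -1.348960
u₃ = 1.682651 − (-1.348960)·(-0.547349)/(-15.618694) = 1.729925;  |Δ| = 0.047274
g(1.729925) = -0.503959
u₄ = 1.729925 − (-0.503959)·(0.047274)/(0.845000) = 1.758119;  |Δ| = 0.028194
g(1.758119) = 0.037928
u₅ = 1.758119 − 0.037928·(0.028194)/(0.541887) = 1.756145;  |Δ| = 0.001973
g(1.756145) = -0.000949
u₆ = 1.756145 − (-0.000949)·(-0.001973)/(-0.038877) = 1.756193;  |Δ| = 0.000048
|u₆ − u₅| = 0.000048 < 10^{-3}

n = 6, uₙ = 1.7562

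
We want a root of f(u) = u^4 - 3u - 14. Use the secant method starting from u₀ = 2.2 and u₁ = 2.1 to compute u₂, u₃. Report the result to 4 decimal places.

2.1232, 2.1246

f(2.2) = 2.825600, f(2.1) = -0.851900
u₂ = 2.100000 − (-0.851900)·(2.100000 − 2.200000) / (-0.851900 − 2.825600) = 2.100000 − (0.085190)/(-3.677500) = 2.123165
f(2.123165) = -0.048960
u₃ = 2.123165 − (-0.048960)·(2.123165 − 2.100000) / (-0.048960 − (-0.851900)) = 2.123165 − (-0.001134)/(0.802940) = 2.124578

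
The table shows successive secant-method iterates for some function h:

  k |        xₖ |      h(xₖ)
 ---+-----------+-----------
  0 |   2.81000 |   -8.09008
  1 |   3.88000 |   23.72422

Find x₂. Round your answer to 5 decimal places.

x₂ = 3.88000 − 23.72422·(3.88000 − 2.81000) / (23.72422 − (-8.09008))
   = 3.88000 − (25.3849154)/(31.8143000) = 3.0820910

3.08209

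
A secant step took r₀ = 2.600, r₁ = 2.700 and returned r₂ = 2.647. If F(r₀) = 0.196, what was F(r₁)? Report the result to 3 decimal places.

-0.221

The secant line through (2.600, 0.196) and (2.700, F(r₁)) crosses zero at r₂ = 2.647.
So (2.600, 0.196), (2.700, F(r₁)), (2.647, 0) are collinear:
F(r₁) = 0.196 · (2.700 − 2.647) / (2.600 − 2.647) = 0.196 · (0.05300)/(-0.04700) = -0.22102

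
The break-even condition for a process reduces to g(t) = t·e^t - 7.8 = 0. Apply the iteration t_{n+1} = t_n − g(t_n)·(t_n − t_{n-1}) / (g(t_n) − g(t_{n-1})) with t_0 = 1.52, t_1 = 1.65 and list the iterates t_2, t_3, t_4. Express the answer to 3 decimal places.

1.587, 1.590, 1.590

g(1.52) = -0.85022, g(1.65) = 0.79152
t_2 = 1.65000 − 0.79152·(1.65000 − 1.52000) / (0.79152 − (-0.85022)) = 1.65000 − (0.10290)/(1.64173) = 1.58732
g(1.58732) = -0.03696
t_3 = 1.58732 − (-0.03696)·(1.58732 − 1.65000) / (-0.03696 − 0.79152) = 1.58732 − (0.00232)/(-0.82848) = 1.59012
g(1.59012) = -0.00151
t_4 = 1.59012 − (-0.00151)·(1.59012 − 1.58732) / (-0.00151 − (-0.03696)) = 1.59012 − (0.00000)/(0.03545) = 1.59024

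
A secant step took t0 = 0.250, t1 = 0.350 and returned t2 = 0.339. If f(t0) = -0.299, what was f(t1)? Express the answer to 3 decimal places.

0.037

The secant line through (0.250, -0.299) and (0.350, f(t1)) crosses zero at t2 = 0.339.
So (0.250, -0.299), (0.350, f(t1)), (0.339, 0) are collinear:
f(t1) = -0.299 · (0.350 − 0.339) / (0.250 − 0.339) = -0.299 · (0.01100)/(-0.08900) = 0.03696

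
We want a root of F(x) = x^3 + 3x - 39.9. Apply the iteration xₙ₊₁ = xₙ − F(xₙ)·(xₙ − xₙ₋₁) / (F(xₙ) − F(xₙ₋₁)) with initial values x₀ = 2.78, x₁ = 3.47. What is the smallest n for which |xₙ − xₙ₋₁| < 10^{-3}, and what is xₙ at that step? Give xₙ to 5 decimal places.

F(2.78) = -10.0750480, F(3.47) = 12.2919230
x₂ = 3.4700000 − 12.2919230·(0.6900000)/(22.3669710) = 3.0908057;  |Δ| = 0.3791943
F(3.0908057) = -1.1008677
x₃ = 3.0908057 − (-1.1008677)·(-0.3791943)/(-13.3927907) = 3.1219750;  |Δ| = 0.0311692
F(3.1219750) = -0.1050356
x₄ = 3.1219750 − (-0.1050356)·(0.0311692)/(0.9958321) = 3.1252625;  |Δ| = 0.0032876
F(3.1252625) = 0.0010578
x₅ = 3.1252625 − 0.0010578·(0.0032876)/(0.1060934) = 3.1252298;  |Δ| = 0.0000328
|x₅ − x₄| = 0.0000328 < 10^{-3}

n = 5, xₙ = 3.12523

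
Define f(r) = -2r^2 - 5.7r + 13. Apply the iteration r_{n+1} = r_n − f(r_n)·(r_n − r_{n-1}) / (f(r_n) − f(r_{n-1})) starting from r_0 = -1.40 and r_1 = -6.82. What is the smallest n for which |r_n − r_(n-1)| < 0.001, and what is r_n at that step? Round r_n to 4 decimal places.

f(-1.40) = 17.060000, f(-6.82) = -41.150800
r_2 = -6.820000 − (-41.150800)·(-5.420000)/(-58.210800) = -2.988454;  |Δ| = 3.831546
f(-2.988454) = 12.172471
r_3 = -2.988454 − 12.172471·(3.831546)/(53.323271) = -3.863108;  |Δ| = 0.874653
f(-3.863108) = 5.172511
r_4 = -3.863108 − 5.172511·(-0.874653)/(-6.999959) = -4.509419;  |Δ| = 0.646312
f(-4.509419) = -1.966034
r_5 = -4.509419 − (-1.966034)·(-0.646312)/(-7.138546) = -4.331418;  |Δ| = 0.178001
f(-4.331418) = 0.166720
r_6 = -4.331418 − 0.166720·(0.178001)/(2.132754) = -4.345332;  |Δ| = 0.013915
f(-4.345332) = 0.004566
r_7 = -4.345332 − 0.004566·(-0.013915)/(-0.162153) = -4.345724;  |Δ| = 0.000392
|r_7 − r_6| = 0.000392 < 0.001

n = 7, r_n = -4.3457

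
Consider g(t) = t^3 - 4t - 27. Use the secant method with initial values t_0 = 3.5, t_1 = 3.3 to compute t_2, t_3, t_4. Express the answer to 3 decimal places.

3.439, 3.442, 3.442

g(3.5) = 1.87500, g(3.3) = -4.26300
t_2 = 3.30000 − (-4.26300)·(3.30000 − 3.50000) / (-4.26300 − 1.87500) = 3.30000 − (0.85260)/(-6.13800) = 3.43891
g(3.43891) = -0.08689
t_3 = 3.43891 − (-0.08689)·(3.43891 − 3.30000) / (-0.08689 − (-4.26300)) = 3.43891 − (-0.01207)/(4.17611) = 3.44180
g(3.44180) = 0.00417
t_4 = 3.44180 − 0.00417·(3.44180 − 3.43891) / (0.00417 − (-0.08689)) = 3.44180 − (0.00001)/(0.09106) = 3.44166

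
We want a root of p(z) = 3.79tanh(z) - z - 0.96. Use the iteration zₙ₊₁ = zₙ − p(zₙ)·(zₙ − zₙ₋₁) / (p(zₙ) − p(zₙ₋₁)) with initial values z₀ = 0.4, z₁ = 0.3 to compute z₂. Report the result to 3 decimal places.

0.366

p(0.4) = 0.08001, p(0.3) = -0.15593
z₂ = 0.30000 − (-0.15593)·(0.30000 − 0.40000) / (-0.15593 − 0.08001) = 0.30000 − (0.01559)/(-0.23593) = 0.36609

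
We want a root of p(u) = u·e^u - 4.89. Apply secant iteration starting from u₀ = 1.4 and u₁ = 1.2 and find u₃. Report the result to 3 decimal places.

1.315

p(1.4) = 0.78728, p(1.2) = -0.90586
u₂ = 1.20000 − (-0.90586)·(1.20000 − 1.40000) / (-0.90586 − 0.78728) = 1.20000 − (0.18117)/(-1.69314) = 1.30700
p(1.30700) = -0.06051
u₃ = 1.30700 − (-0.06051)·(1.30700 − 1.20000) / (-0.06051 − (-0.90586)) = 1.30700 − (-0.00647)/(0.84535) = 1.31466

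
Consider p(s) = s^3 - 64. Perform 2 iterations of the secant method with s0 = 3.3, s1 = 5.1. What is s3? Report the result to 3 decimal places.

3.958

p(3.3) = -28.06300, p(5.1) = 68.65100
s2 = 5.10000 − 68.65100·(5.10000 − 3.30000) / (68.65100 − (-28.06300)) = 5.10000 − (123.57180)/(96.71400) = 3.82230
p(3.82230) = -8.15643
s3 = 3.82230 − (-8.15643)·(3.82230 − 5.10000) / (-8.15643 − 68.65100) = 3.82230 − (10.42150)/(-76.80743) = 3.95798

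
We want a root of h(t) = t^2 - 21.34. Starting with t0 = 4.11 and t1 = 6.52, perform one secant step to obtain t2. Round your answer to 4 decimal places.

h(4.11) = -4.447900, h(6.52) = 21.170400
t2 = 6.520000 − 21.170400·(6.520000 − 4.110000) / (21.170400 − (-4.447900)) = 6.520000 − (51.020664)/(25.618300) = 4.528429

4.5284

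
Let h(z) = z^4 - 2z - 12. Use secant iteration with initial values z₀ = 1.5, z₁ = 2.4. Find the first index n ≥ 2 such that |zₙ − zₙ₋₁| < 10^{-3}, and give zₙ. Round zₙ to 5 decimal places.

n = 6, zₙ = 2.00000

h(1.5) = -9.9375000, h(2.4) = 16.3776000
z₂ = 2.4000000 − 16.3776000·(0.9000000)/(26.3151000) = 1.8398714;  |Δ| = 0.5601286
h(1.8398714) = -4.2206595
z₃ = 1.8398714 − (-4.2206595)·(-0.5601286)/(-20.5982595) = 1.9546438;  |Δ| = 0.1147724
h(1.9546438) = -1.3120551
z₄ = 1.9546438 − (-1.3120551)·(0.1147724)/(2.9086043) = 2.0064170;  |Δ| = 0.0517732
h(2.0064170) = 0.1935010
z₅ = 2.0064170 − 0.1935010·(0.0517732)/(1.5055561) = 1.9997629;  |Δ| = 0.0066541
h(1.9997629) = -0.0071119
z₆ = 1.9997629 − (-0.0071119)·(-0.0066541)/(-0.2006129) = 1.9999988;  |Δ| = 0.0002359
|z₆ − z₅| = 0.0002359 < 10^{-3}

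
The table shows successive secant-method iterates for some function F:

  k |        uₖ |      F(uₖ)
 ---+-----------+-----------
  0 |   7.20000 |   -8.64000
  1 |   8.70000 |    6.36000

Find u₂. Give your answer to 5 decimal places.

8.06400

u₂ = 8.70000 − 6.36000·(8.70000 − 7.20000) / (6.36000 − (-8.64000))
   = 8.70000 − (9.5400000)/(15.0000000) = 8.0640000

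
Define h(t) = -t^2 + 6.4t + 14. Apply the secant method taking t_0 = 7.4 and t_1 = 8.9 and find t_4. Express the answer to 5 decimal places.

8.12344

h(7.4) = 6.6000000, h(8.9) = -8.2500000
t_2 = 8.9000000 − (-8.2500000)·(8.9000000 − 7.4000000) / (-8.2500000 − 6.6000000) = 8.9000000 − (-12.3750000)/(-14.8500000) = 8.0666667
h(8.0666667) = 0.5555556
t_3 = 8.0666667 − 0.5555556·(8.0666667 − 8.9000000) / (0.5555556 − (-8.2500000)) = 8.0666667 − (-0.4629630)/(8.8055556) = 8.1192429
h(8.1192429) = 0.0410493
t_4 = 8.1192429 − 0.0410493·(8.1192429 − 8.0666667) / (0.0410493 − 0.5555556) = 8.1192429 − (0.0021582)/(-0.5145063) = 8.1234376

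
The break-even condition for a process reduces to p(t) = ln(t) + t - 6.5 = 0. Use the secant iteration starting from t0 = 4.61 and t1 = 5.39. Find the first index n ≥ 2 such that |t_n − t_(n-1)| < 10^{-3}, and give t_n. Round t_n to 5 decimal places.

n = 4, t_n = 4.90894

p(4.61) = -0.3617721, p(5.39) = 0.5745454
t2 = 5.3900000 − 0.5745454·(0.7800000)/(0.9363175) = 4.9113745;  |Δ| = 0.4786255
p(4.9113745) = 0.0029284
t3 = 4.9113745 − 0.0029284·(-0.4786255)/(-0.5716170) = 4.9089225;  |Δ| = 0.0024520
p(4.9089225) = -0.0000230
t4 = 4.9089225 − (-0.0000230)·(-0.0024520)/(-0.0029514) = 4.9089416;  |Δ| = 0.0000191
|t4 − t3| = 0.0000191 < 10^{-3}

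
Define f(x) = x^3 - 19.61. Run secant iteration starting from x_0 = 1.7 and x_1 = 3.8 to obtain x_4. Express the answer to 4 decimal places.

f(1.7) = -14.697000, f(3.8) = 35.262000
x_2 = 3.800000 − 35.262000·(3.800000 − 1.700000) / (35.262000 − (-14.697000)) = 3.800000 − (74.050200)/(49.959000) = 2.317781
f(2.317781) = -7.158635
x_3 = 2.317781 − (-7.158635)·(2.317781 − 3.800000) / (-7.158635 − 35.262000) = 2.317781 − (10.610668)/(-42.420635) = 2.567910
f(2.567910) = -2.676777
x_4 = 2.567910 − (-2.676777)·(2.567910 − 2.317781) / (-2.676777 − (-7.158635)) = 2.567910 − (-0.669542)/(4.481858) = 2.717300

2.7173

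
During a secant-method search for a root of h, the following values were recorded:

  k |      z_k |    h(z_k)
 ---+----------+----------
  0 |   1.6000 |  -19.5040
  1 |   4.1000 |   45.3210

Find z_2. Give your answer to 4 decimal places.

2.3522

z_2 = 4.1000 − 45.3210·(4.1000 − 1.6000) / (45.3210 − (-19.5040))
   = 4.1000 − (113.302500)/(64.825000) = 2.352179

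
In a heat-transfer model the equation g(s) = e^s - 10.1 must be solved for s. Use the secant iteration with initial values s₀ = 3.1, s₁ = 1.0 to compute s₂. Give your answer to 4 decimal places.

1.7958

g(3.1) = 12.097951, g(1.0) = -7.381718
s₂ = 1.000000 − (-7.381718)·(1.000000 − 3.100000) / (-7.381718 − 12.097951) = 1.000000 − (15.501608)/(-19.479669) = 1.795784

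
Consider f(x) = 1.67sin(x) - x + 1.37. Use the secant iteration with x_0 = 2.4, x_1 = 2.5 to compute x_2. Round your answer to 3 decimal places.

2.443

f(2.4) = 0.09802, f(2.5) = -0.13055
x_2 = 2.50000 − (-0.13055)·(2.50000 − 2.40000) / (-0.13055 − 0.09802) = 2.50000 − (-0.01306)/(-0.22858) = 2.44288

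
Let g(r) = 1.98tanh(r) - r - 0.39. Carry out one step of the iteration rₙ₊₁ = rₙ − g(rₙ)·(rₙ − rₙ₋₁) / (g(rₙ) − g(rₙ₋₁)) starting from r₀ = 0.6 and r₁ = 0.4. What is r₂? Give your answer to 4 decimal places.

0.4679

g(0.6) = 0.073358, g(0.4) = -0.037701
r₂ = 0.400000 − (-0.037701)·(0.400000 − 0.600000) / (-0.037701 − 0.073358) = 0.400000 − (0.007540)/(-0.111059) = 0.467894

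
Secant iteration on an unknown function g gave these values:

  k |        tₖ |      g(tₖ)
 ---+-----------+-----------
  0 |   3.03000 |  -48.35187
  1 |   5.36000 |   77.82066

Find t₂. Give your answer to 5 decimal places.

3.92290

t₂ = 5.36000 − 77.82066·(5.36000 − 3.03000) / (77.82066 − (-48.35187))
   = 5.36000 − (181.3221378)/(126.1725300) = 3.9229032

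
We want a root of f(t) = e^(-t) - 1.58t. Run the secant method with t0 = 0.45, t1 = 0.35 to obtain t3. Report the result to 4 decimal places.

f(0.45) = -0.073372, f(0.35) = 0.151688
t2 = 0.350000 − 0.151688·(0.350000 − 0.450000) / (0.151688 − (-0.073372)) = 0.350000 − (-0.015169)/(0.225060) = 0.417399
f(0.417399) = -0.000732
t3 = 0.417399 − (-0.000732)·(0.417399 − 0.350000) / (-0.000732 − 0.151688) = 0.417399 − (-0.000049)/(-0.152420) = 0.417075

0.4171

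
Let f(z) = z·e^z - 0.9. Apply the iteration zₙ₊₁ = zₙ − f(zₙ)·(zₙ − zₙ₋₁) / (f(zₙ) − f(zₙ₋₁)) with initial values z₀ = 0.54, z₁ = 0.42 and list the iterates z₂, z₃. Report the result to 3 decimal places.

f(0.54) = 0.02664, f(0.42) = -0.26078
z₂ = 0.42000 − (-0.26078)·(0.42000 − 0.54000) / (-0.26078 − 0.02664) = 0.42000 − (0.03129)/(-0.28742) = 0.52888
f(0.52888) = -0.00248
z₃ = 0.52888 − (-0.00248)·(0.52888 − 0.42000) / (-0.00248 − (-0.26078)) = 0.52888 − (-0.00027)/(0.25829) = 0.52992

0.529, 0.530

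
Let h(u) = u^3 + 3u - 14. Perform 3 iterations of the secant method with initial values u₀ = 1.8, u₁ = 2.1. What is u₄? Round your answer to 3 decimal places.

2.000

h(1.8) = -2.76800, h(2.1) = 1.56100
u₂ = 2.10000 − 1.56100·(2.10000 − 1.80000) / (1.56100 − (-2.76800)) = 2.10000 − (0.46830)/(4.32900) = 1.99182
h(1.99182) = -0.12226
u₃ = 1.99182 − (-0.12226)·(1.99182 − 2.10000) / (-0.12226 − 1.56100) = 1.99182 − (0.01323)/(-1.68326) = 1.99968
h(1.99968) = -0.00480
u₄ = 1.99968 − (-0.00480)·(1.99968 − 1.99182) / (-0.00480 − (-0.12226)) = 1.99968 − (-0.00004)/(0.11746) = 2.00000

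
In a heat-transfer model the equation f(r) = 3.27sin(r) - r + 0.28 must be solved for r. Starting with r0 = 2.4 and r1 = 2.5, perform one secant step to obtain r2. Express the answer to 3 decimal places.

f(2.4) = 0.08876, f(2.5) = -0.26300
r2 = 2.50000 − (-0.26300)·(2.50000 − 2.40000) / (-0.26300 − 0.08876) = 2.50000 − (-0.02630)/(-0.35176) = 2.42523

2.425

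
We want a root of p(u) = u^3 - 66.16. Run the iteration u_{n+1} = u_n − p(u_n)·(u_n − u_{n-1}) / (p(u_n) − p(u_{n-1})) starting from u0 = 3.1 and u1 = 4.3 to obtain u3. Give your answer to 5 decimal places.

p(3.1) = -36.3690000, p(4.3) = 13.3470000
u2 = 4.3000000 − 13.3470000·(4.3000000 − 3.1000000) / (13.3470000 − (-36.3690000)) = 4.3000000 − (16.0164000)/(49.7160000) = 3.9778421
p(3.9778421) = -3.2176963
u3 = 3.9778421 − (-3.2176963)·(3.9778421 − 4.3000000) / (-3.2176963 − 13.3470000) = 3.9778421 − (1.0366062)/(-16.5646963) = 4.0404214

4.04042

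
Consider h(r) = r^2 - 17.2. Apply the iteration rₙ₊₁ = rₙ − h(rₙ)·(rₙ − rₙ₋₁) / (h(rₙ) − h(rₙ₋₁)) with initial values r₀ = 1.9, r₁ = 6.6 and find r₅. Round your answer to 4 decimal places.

h(1.9) = -13.590000, h(6.6) = 26.360000
r₂ = 6.600000 − 26.360000·(6.600000 − 1.900000) / (26.360000 − (-13.590000)) = 6.600000 − (123.892000)/(39.950000) = 3.498824
h(3.498824) = -4.958234
r₃ = 3.498824 − (-4.958234)·(3.498824 − 6.600000) / (-4.958234 − 26.360000) = 3.498824 − (15.376358)/(-31.318234) = 3.989795
h(3.989795) = -1.281536
r₄ = 3.989795 − (-1.281536)·(3.989795 − 3.498824) / (-1.281536 − (-4.958234)) = 3.989795 − (-0.629198)/(3.676698) = 4.160926
h(4.160926) = 0.113306
r₅ = 4.160926 − 0.113306·(4.160926 − 3.989795) / (0.113306 − (-1.281536)) = 4.160926 − (0.019390)/(1.394843) = 4.147025

4.1470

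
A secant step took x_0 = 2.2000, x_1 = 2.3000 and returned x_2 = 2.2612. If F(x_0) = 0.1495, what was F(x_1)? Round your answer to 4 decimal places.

-0.0948

The secant line through (2.2000, 0.1495) and (2.3000, F(x_1)) crosses zero at x_2 = 2.2612.
So (2.2000, 0.1495), (2.3000, F(x_1)), (2.2612, 0) are collinear:
F(x_1) = 0.1495 · (2.3000 − 2.2612) / (2.2000 − 2.2612) = 0.1495 · (0.038800)/(-0.061200) = -0.094781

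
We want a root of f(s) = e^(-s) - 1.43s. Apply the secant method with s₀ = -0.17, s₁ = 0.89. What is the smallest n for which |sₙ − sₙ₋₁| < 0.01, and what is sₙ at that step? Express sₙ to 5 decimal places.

f(-0.17) = 1.4284049, f(0.89) = -0.8620442
s₂ = 0.8900000 − (-0.8620442)·(1.0600000)/(-2.2904491) = 0.4910534;  |Δ| = 0.3989466
f(0.4910534) = -0.0902249
s₃ = 0.4910534 − (-0.0902249)·(-0.3989466)/(0.7718193) = 0.4444169;  |Δ| = 0.0466365
f(0.4444169) = 0.0056819
s₄ = 0.4444169 − 0.0056819·(-0.0466365)/(0.0959068) = 0.4471798;  |Δ| = 0.0027629
|s₄ − s₃| = 0.0027629 < 0.01

n = 4, sₙ = 0.44718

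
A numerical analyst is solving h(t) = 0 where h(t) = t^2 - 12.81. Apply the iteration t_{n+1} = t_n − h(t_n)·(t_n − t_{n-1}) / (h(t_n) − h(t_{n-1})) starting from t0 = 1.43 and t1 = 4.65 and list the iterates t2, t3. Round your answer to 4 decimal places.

3.2006, 3.5275

h(1.43) = -10.765100, h(4.65) = 8.812500
t2 = 4.650000 − 8.812500·(4.650000 − 1.430000) / (8.812500 − (-10.765100)) = 4.650000 − (28.376250)/(19.577600) = 3.200576
h(3.200576) = -2.566315
t3 = 3.200576 − (-2.566315)·(3.200576 − 4.650000) / (-2.566315 − 8.812500) = 3.200576 − (3.719680)/(-11.378815) = 3.527471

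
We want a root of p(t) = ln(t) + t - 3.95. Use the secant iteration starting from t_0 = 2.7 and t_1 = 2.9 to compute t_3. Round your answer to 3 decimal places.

2.889

p(2.7) = -0.25675, p(2.9) = 0.01471
t_2 = 2.90000 − 0.01471·(2.90000 − 2.70000) / (0.01471 − (-0.25675)) = 2.90000 − (0.00294)/(0.27146) = 2.88916
p(2.88916) = 0.00013
t_3 = 2.88916 − 0.00013·(2.88916 − 2.90000) / (0.00013 − 0.01471) = 2.88916 − (0.00000)/(-0.01458) = 2.88907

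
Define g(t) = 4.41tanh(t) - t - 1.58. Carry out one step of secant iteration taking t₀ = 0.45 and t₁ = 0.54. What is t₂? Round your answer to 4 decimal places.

g(0.45) = -0.169425, g(0.54) = 0.054077
t₂ = 0.540000 − 0.054077·(0.540000 − 0.450000) / (0.054077 − (-0.169425)) = 0.540000 − (0.004867)/(0.223502) = 0.518224

0.5182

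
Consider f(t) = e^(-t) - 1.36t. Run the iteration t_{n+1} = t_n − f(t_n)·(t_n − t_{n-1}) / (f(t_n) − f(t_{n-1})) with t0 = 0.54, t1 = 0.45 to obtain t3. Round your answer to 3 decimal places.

0.463

f(0.54) = -0.15165, f(0.45) = 0.02563
t2 = 0.45000 − 0.02563·(0.45000 − 0.54000) / (0.02563 − (-0.15165)) = 0.45000 − (-0.00231)/(0.17728) = 0.46301
f(0.46301) = -0.00031
t3 = 0.46301 − (-0.00031)·(0.46301 − 0.45000) / (-0.00031 − 0.02563) = 0.46301 − (0.00000)/(-0.02594) = 0.46286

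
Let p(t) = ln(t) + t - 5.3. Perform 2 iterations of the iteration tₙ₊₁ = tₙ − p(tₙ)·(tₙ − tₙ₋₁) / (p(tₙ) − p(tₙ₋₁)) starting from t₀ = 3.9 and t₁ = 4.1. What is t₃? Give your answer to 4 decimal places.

p(3.9) = -0.039023, p(4.1) = 0.210987
t₂ = 4.100000 − 0.210987·(4.100000 − 3.900000) / (0.210987 − (-0.039023)) = 4.100000 − (0.042197)/(0.250010) = 3.931217
p(3.931217) = 0.000167
t₃ = 3.931217 − 0.000167·(3.931217 − 4.100000) / (0.000167 − 0.210987) = 3.931217 − (-0.000028)/(-0.210820) = 3.931084

3.9311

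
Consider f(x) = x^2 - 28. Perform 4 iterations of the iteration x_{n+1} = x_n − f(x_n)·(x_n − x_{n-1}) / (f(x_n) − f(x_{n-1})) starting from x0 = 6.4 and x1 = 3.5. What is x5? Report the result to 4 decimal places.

5.2915

f(6.4) = 12.960000, f(3.5) = -15.750000
x2 = 3.500000 − (-15.750000)·(3.500000 − 6.400000) / (-15.750000 − 12.960000) = 3.500000 − (45.675000)/(-28.710000) = 5.090909
f(5.090909) = -2.082645
x3 = 5.090909 − (-2.082645)·(5.090909 − 3.500000) / (-2.082645 − (-15.750000)) = 5.090909 − (-3.313298)/(13.667355) = 5.333333
f(5.333333) = 0.444444
x4 = 5.333333 − 0.444444·(5.333333 − 5.090909) / (0.444444 − (-2.082645)) = 5.333333 − (0.107744)/(2.527089) = 5.290698
f(5.290698) = -0.008518
x5 = 5.290698 − (-0.008518)·(5.290698 − 5.333333) / (-0.008518 − 0.444444) = 5.290698 − (0.000363)/(-0.452963) = 5.291499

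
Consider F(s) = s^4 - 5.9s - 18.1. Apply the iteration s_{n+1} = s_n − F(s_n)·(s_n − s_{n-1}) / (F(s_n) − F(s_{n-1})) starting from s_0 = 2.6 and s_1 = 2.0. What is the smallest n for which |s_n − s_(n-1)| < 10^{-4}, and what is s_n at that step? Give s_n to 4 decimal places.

n = 6, s_n = 2.3812

F(2.6) = 12.257600, F(2.0) = -13.900000
s_2 = 2.000000 − (-13.900000)·(-0.600000)/(-26.157600) = 2.318837;  |Δ| = 0.318837
F(2.318837) = -2.868973
s_3 = 2.318837 − (-2.868973)·(0.318837)/(11.031027) = 2.401760;  |Δ| = 0.082924
F(2.401760) = 1.004659
s_4 = 2.401760 − 1.004659·(0.082924)/(3.873632) = 2.380253;  |Δ| = 0.021507
F(2.380253) = -0.044404
s_5 = 2.380253 − (-0.044404)·(-0.021507)/(-1.049062) = 2.381164;  |Δ| = 0.000910
F(2.381164) = -0.000641
s_6 = 2.381164 − (-0.000641)·(0.000910)/(0.043762) = 2.381177;  |Δ| = 0.000013
|s_6 − s_5| = 0.000013 < 10^{-4}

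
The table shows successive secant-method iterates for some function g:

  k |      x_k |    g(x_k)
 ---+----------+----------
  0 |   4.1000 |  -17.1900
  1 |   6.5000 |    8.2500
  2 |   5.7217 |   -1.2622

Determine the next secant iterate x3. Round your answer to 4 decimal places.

5.8250

x3 = 5.7217 − (-1.2622)·(5.7217 − 6.5000) / (-1.2622 − 8.2500)
   = 5.7217 − (0.982370)/(-9.512200) = 5.824975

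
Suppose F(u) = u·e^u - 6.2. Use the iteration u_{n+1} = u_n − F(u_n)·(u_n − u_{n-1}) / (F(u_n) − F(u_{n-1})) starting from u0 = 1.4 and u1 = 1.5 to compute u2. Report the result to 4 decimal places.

1.4500

F(1.4) = -0.522720, F(1.5) = 0.522534
u2 = 1.500000 − 0.522534·(1.500000 − 1.400000) / (0.522534 − (-0.522720)) = 1.500000 − (0.052253)/(1.045254) = 1.450009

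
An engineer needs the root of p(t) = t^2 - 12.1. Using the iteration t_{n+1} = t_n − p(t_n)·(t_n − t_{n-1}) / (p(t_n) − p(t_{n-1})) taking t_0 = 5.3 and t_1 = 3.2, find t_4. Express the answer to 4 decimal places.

p(5.3) = 15.990000, p(3.2) = -1.860000
t_2 = 3.200000 − (-1.860000)·(3.200000 − 5.300000) / (-1.860000 − 15.990000) = 3.200000 − (3.906000)/(-17.850000) = 3.418824
p(3.418824) = -0.411646
t_3 = 3.418824 − (-0.411646)·(3.418824 − 3.200000) / (-0.411646 − (-1.860000)) = 3.418824 − (-0.090078)/(1.448354) = 3.481017
p(3.481017) = 0.017477
t_4 = 3.481017 − 0.017477·(3.481017 − 3.418824) / (0.017477 − (-0.411646)) = 3.481017 − (0.001087)/(0.429123) = 3.478484

3.4785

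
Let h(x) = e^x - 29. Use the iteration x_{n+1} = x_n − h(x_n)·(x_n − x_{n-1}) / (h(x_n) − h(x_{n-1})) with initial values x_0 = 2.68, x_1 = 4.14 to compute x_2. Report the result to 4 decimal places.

h(2.68) = -14.414907, h(4.14) = 33.802821
x_2 = 4.140000 − 33.802821·(4.140000 − 2.680000) / (33.802821 − (-14.414907)) = 4.140000 − (49.352119)/(48.217728) = 3.116474

3.1165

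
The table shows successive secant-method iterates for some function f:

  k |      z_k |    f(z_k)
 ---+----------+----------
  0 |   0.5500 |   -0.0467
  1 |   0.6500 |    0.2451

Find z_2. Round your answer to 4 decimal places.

z_2 = 0.6500 − 0.2451·(0.6500 − 0.5500) / (0.2451 − (-0.0467))
   = 0.6500 − (0.024510)/(0.291800) = 0.566004

0.5660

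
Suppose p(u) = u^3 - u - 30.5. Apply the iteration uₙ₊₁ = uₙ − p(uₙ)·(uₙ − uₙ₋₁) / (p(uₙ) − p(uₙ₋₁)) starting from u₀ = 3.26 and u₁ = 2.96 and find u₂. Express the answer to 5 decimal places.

p(3.26) = 0.8859760, p(2.96) = -7.5256640
u₂ = 2.9600000 − (-7.5256640)·(2.9600000 − 3.2600000) / (-7.5256640 − 0.8859760) = 2.9600000 − (2.2576992)/(-8.4116400) = 3.2284018

3.22840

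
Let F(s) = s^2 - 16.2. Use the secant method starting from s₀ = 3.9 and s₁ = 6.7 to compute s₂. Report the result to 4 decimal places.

F(3.9) = -0.990000, F(6.7) = 28.690000
s₂ = 6.700000 − 28.690000·(6.700000 − 3.900000) / (28.690000 − (-0.990000)) = 6.700000 − (80.332000)/(29.680000) = 3.993396

3.9934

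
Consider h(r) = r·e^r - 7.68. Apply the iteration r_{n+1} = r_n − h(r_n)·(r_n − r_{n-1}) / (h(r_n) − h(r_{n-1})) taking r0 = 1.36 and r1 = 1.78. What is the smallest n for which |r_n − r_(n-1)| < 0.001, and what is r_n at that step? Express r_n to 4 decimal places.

n = 5, r_n = 1.5807

h(1.36) = -2.381177, h(1.78) = 2.875144
r2 = 1.780000 − 2.875144·(0.420000)/(5.256322) = 1.550265;  |Δ| = 0.229735
h(1.550265) = -0.374036
r3 = 1.550265 − (-0.374036)·(-0.229735)/(-3.249180) = 1.576711;  |Δ| = 0.026446
h(1.576711) = -0.050267
r4 = 1.576711 − (-0.050267)·(0.026446)/(0.323769) = 1.580817;  |Δ| = 0.004106
h(1.580817) = 0.001075
r5 = 1.580817 − 0.001075·(0.004106)/(0.051343) = 1.580731;  |Δ| = 0.000086
|r5 − r4| = 0.000086 < 0.001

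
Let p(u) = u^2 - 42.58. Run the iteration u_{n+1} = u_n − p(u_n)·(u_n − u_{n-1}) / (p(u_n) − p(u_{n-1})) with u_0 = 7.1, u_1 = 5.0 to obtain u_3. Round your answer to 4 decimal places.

6.5350

p(7.1) = 7.830000, p(5.0) = -17.580000
u_2 = 5.000000 − (-17.580000)·(5.000000 − 7.100000) / (-17.580000 − 7.830000) = 5.000000 − (36.918000)/(-25.410000) = 6.452893
p(6.452893) = -0.940178
u_3 = 6.452893 − (-0.940178)·(6.452893 − 5.000000) / (-0.940178 − (-17.580000)) = 6.452893 − (-1.365977)/(16.639822) = 6.534983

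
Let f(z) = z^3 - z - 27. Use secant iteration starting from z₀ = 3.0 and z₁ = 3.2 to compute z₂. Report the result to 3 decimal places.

f(3.0) = -3.00000, f(3.2) = 2.56800
z₂ = 3.20000 − 2.56800·(3.20000 − 3.00000) / (2.56800 − (-3.00000)) = 3.20000 − (0.51360)/(5.56800) = 3.10776

3.108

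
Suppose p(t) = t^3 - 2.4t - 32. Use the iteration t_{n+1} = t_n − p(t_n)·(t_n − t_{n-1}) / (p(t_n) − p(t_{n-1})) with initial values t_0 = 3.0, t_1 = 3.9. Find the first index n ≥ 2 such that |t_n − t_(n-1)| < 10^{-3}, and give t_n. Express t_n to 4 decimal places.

n = 5, t_n = 3.4263

p(3.0) = -12.200000, p(3.9) = 17.959000
t_2 = 3.900000 − 17.959000·(0.900000)/(30.159000) = 3.364070;  |Δ| = 0.535930
p(3.364070) = -2.002685
t_3 = 3.364070 − (-2.002685)·(-0.535930)/(-19.961685) = 3.417838;  |Δ| = 0.053768
p(3.417838) = -0.276927
t_4 = 3.417838 − (-0.276927)·(0.053768)/(1.725759) = 3.426466;  |Δ| = 0.008628
p(3.426466) = 0.005496
t_5 = 3.426466 − 0.005496·(0.008628)/(0.282422) = 3.426298;  |Δ| = 0.000168
|t_5 − t_4| = 0.000168 < 10^{-3}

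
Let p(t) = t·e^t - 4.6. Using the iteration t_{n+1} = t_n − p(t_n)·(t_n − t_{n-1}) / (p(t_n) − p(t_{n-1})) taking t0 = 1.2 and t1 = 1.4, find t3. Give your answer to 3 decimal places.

p(1.2) = -0.61586, p(1.4) = 1.07728
t2 = 1.40000 − 1.07728·(1.40000 − 1.20000) / (1.07728 − (-0.61586)) = 1.40000 − (0.21546)/(1.69314) = 1.27275
p(1.27275) = -0.05546
t3 = 1.27275 − (-0.05546)·(1.27275 − 1.40000) / (-0.05546 − 1.07728) = 1.27275 − (0.00706)/(-1.13274) = 1.27898

1.279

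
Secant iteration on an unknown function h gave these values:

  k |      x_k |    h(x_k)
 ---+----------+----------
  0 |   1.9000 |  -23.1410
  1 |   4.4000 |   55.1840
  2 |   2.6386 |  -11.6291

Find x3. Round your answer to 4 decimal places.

x3 = 2.6386 − (-11.6291)·(2.6386 − 4.4000) / (-11.6291 − 55.1840)
   = 2.6386 − (20.483497)/(-66.813100) = 2.945179

2.9452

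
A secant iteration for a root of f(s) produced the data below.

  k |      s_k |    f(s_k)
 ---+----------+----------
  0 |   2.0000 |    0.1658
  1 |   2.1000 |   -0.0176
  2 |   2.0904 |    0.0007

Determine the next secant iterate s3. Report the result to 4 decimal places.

2.0908

s3 = 2.0904 − 0.0007·(2.0904 − 2.1000) / (0.0007 − (-0.0176))
   = 2.0904 − (-0.000007)/(0.018300) = 2.090767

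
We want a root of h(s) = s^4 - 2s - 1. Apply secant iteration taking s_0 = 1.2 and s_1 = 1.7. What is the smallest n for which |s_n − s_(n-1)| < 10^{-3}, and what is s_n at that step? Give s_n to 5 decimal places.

h(1.2) = -1.3264000, h(1.7) = 3.9521000
s_2 = 1.7000000 − 3.9521000·(0.5000000)/(5.2785000) = 1.3256418;  |Δ| = 0.3743582
h(1.3256418) = -0.5630886
s_3 = 1.3256418 − (-0.5630886)·(-0.3743582)/(-4.5151886) = 1.3723279;  |Δ| = 0.0466862
h(1.3723279) = -0.1978975
s_4 = 1.3723279 − (-0.1978975)·(0.0466862)/(0.3651912) = 1.3976272;  |Δ| = 0.0252993
h(1.3976272) = 0.0203680
s_5 = 1.3976272 − 0.0203680·(0.0252993)/(0.2182654) = 1.3952663;  |Δ| = 0.0023609
h(1.3952663) = -0.0006264
s_6 = 1.3952663 − (-0.0006264)·(-0.0023609)/(-0.0209943) = 1.3953368;  |Δ| = 0.0000704
|s_6 − s_5| = 0.0000704 < 10^{-3}

n = 6, s_n = 1.39534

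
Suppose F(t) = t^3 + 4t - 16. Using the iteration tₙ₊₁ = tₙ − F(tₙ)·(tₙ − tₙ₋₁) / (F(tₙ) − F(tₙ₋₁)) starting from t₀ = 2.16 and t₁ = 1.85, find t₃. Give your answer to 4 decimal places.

2.0005

F(2.16) = 2.717696, F(1.85) = -2.268375
t₂ = 1.850000 − (-2.268375)·(1.850000 − 2.160000) / (-2.268375 − 2.717696) = 1.850000 − (0.703196)/(-4.986071) = 1.991032
F(1.991032) = -0.143004
t₃ = 1.991032 − (-0.143004)·(1.991032 − 1.850000) / (-0.143004 − (-2.268375)) = 1.991032 − (-0.020168)/(2.125371) = 2.000521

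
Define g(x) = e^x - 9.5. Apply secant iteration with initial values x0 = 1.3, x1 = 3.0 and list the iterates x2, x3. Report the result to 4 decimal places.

1.9038, 2.1324

g(1.3) = -5.830703, g(3.0) = 10.585537
x2 = 3.000000 − 10.585537·(3.000000 − 1.300000) / (10.585537 − (-5.830703)) = 3.000000 − (17.995413)/(16.416240) = 1.903804
g(1.903804) = -2.788622
x3 = 1.903804 − (-2.788622)·(1.903804 − 3.000000) / (-2.788622 − 10.585537) = 1.903804 − (3.056876)/(-13.374159) = 2.132370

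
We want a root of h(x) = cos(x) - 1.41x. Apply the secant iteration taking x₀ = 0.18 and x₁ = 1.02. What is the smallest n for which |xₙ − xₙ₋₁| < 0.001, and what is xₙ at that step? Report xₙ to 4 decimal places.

h(0.18) = 0.730044, h(1.02) = -0.914834
x₂ = 1.020000 − (-0.914834)·(0.840000)/(-1.644878) = 0.552816;  |Δ| = 0.467184
h(0.552816) = 0.071579
x₃ = 0.552816 − 0.071579·(-0.467184)/(0.986413) = 0.586717;  |Δ| = 0.033901
h(0.586717) = 0.005492
x₄ = 0.586717 − 0.005492·(0.033901)/(-0.066087) = 0.589534;  |Δ| = 0.002817
h(0.589534) = -0.000043
x₅ = 0.589534 − (-0.000043)·(0.002817)/(-0.005535) = 0.589512;  |Δ| = 0.000022
|x₅ − x₄| = 0.000022 < 0.001

n = 5, xₙ = 0.5895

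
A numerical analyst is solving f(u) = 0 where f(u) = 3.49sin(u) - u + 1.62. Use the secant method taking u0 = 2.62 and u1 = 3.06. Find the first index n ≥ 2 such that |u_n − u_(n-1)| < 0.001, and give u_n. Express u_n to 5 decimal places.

n = 4, u_n = 2.79746

f(2.62) = 0.7389331, f(3.06) = -1.1555575
u2 = 3.0600000 − (-1.1555575)·(0.4400000)/(-1.8944906) = 2.7916190;  |Δ| = 0.2683810
f(2.7916190) = 0.0250080
u3 = 2.7916190 − 0.0250080·(-0.2683810)/(1.1805655) = 2.7973041;  |Δ| = 0.0056851
f(2.7973041) = 0.0006652
u4 = 2.7973041 − 0.0006652·(0.0056851)/(-0.0243427) = 2.7974595;  |Δ| = 0.0001554
|u4 − u3| = 0.0001554 < 0.001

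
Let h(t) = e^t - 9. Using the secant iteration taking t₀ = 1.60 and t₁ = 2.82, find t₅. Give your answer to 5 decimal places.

h(1.60) = -4.0469676, h(2.82) = 7.7768507
t₂ = 2.8200000 − 7.7768507·(2.8200000 − 1.6000000) / (7.7768507 − (-4.0469676)) = 2.8200000 − (9.4877578)/(11.8238182) = 2.0175724
h(2.0175724) = -1.4799527
t₃ = 2.0175724 − (-1.4799527)·(2.0175724 − 2.8200000) / (-1.4799527 − 7.7768507) = 2.0175724 − (1.1875549)/(-9.2568034) = 2.1458624
h(2.1458624) = -0.4505891
t₄ = 2.1458624 − (-0.4505891)·(2.1458624 − 2.0175724) / (-0.4505891 − (-1.4799527)) = 2.1458624 − (-0.0578061)/(1.0293636) = 2.2020195
h(2.2020195) = 0.0432576
t₅ = 2.2020195 − 0.0432576·(2.2020195 − 2.1458624) / (0.0432576 − (-0.4505891)) = 2.2020195 − (0.0024292)/(0.4938467) = 2.1971005

2.19710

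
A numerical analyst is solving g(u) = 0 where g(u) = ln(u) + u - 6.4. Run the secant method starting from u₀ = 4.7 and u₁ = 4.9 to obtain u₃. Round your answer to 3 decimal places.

4.826

g(4.7) = -0.15244, g(4.9) = 0.08924
u₂ = 4.90000 − 0.08924·(4.90000 − 4.70000) / (0.08924 − (-0.15244)) = 4.90000 − (0.01785)/(0.24167) = 4.82615
g(4.82615) = 0.00020
u₃ = 4.82615 − 0.00020·(4.82615 − 4.90000) / (0.00020 − 0.08924) = 4.82615 − (-0.00001)/(-0.08903) = 4.82598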